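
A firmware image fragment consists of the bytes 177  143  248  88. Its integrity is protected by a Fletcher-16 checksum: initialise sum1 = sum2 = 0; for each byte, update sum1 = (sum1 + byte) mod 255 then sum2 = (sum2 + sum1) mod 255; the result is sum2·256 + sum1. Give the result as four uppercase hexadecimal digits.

Running sums (mod 255):
  after byte 0 (177): sum1=177, sum2=177
  after byte 1 (143): sum1=65, sum2=242
  after byte 2 (248): sum1=58, sum2=45
  after byte 3 (88): sum1=146, sum2=191
Checksum = sum2·256 + sum1 = 191·256 + 146 = 49042 = 0xBF92.

BF92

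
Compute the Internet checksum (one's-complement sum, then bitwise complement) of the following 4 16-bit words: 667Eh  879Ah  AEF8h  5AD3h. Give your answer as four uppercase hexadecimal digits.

081B

One's-complement addition (fold any carry out of bit 15 back into bit 0):
  0x667E + 0x879A = 0x0EE18
  0xEE18 + 0xAEF8 = 0x19D10 → wrap carry → 0x9D11
  0x9D11 + 0x5AD3 = 0x0F7E4
One's-complement sum = 0xF7E4.
Checksum = ~0xF7E4 & 0xFFFF = 0x081B.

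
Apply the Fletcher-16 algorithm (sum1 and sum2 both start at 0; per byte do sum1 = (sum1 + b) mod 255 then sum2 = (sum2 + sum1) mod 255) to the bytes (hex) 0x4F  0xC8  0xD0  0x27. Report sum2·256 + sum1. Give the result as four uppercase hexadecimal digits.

6010

Running sums (mod 255):
  after byte 0 (0x4F): sum1=79, sum2=79
  after byte 1 (0xC8): sum1=24, sum2=103
  after byte 2 (0xD0): sum1=232, sum2=80
  after byte 3 (0x27): sum1=16, sum2=96
Checksum = sum2·256 + sum1 = 96·256 + 16 = 24592 = 0x6010.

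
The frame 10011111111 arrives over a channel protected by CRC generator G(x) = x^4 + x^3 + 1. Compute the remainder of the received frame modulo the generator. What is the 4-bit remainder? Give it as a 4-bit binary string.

Modulo-2 division of 10011111111 by 11001:
  pos 0: 10011 XOR 11001 = 01010
  pos 1: 10101 XOR 11001 = 01100
  pos 2: 11001 XOR 11001 = 00000
Remainder = 1111 (nonzero — an error is detected).

1111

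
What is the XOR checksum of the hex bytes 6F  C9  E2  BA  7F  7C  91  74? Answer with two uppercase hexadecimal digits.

XOR the bytes together:
  start with 0x6F
  0x6F ⊕ 0xC9 = 0xA6
  0xA6 ⊕ 0xE2 = 0x44
  0x44 ⊕ 0xBA = 0xFE
  0xFE ⊕ 0x7F = 0x81
  0x81 ⊕ 0x7C = 0xFD
  0xFD ⊕ 0x91 = 0x6C
  0x6C ⊕ 0x74 = 0x18

18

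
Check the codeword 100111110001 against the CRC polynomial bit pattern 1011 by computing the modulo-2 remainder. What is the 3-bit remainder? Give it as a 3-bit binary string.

Modulo-2 division of 100111110001 by 1011:
  pos 0: 1001 XOR 1011 = 0010
  pos 2: 1011 XOR 1011 = 0000
  pos 6: 1100 XOR 1011 = 0111
  pos 7: 1110 XOR 1011 = 0101
  pos 8: 1011 XOR 1011 = 0000
Remainder = 000 (zero — the frame passes the CRC check).

000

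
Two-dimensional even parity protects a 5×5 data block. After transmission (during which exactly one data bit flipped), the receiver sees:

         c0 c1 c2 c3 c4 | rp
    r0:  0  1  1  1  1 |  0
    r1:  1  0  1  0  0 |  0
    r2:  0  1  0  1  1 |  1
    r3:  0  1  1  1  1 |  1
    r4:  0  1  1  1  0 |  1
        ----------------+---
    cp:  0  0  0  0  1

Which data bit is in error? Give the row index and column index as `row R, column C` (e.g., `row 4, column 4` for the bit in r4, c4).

Recompute each row's even parity and compare to rp:
  r0: data parity 0, sent rp 0 → ok
  r1: data parity 0, sent rp 0 → ok
  r2: data parity 1, sent rp 1 → ok
  r3: data parity 0, sent rp 1 → mismatch
  r4: data parity 1, sent rp 1 → ok
Recompute each column's even parity and compare to cp:
  c0: data parity 1, sent cp 0 → mismatch
  c1: data parity 0, sent cp 0 → ok
  c2: data parity 0, sent cp 0 → ok
  c3: data parity 0, sent cp 0 → ok
  c4: data parity 1, sent cp 1 → ok
Exactly one row (r3) and one column (c0) fail → the flipped bit is at their intersection.

row 3, column 0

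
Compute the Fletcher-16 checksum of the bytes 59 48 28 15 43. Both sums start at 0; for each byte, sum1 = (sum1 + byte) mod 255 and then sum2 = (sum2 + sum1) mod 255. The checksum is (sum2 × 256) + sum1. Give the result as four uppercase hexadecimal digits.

86C1

Running sums (mod 255):
  after byte 0 (59): sum1=59, sum2=59
  after byte 1 (48): sum1=107, sum2=166
  after byte 2 (28): sum1=135, sum2=46
  after byte 3 (15): sum1=150, sum2=196
  after byte 4 (43): sum1=193, sum2=134
Checksum = sum2·256 + sum1 = 134·256 + 193 = 34497 = 0x86C1.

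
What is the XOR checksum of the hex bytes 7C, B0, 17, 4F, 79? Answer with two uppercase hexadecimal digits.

ED

XOR the bytes together:
  start with 0x7C
  0x7C ⊕ 0xB0 = 0xCC
  0xCC ⊕ 0x17 = 0xDB
  0xDB ⊕ 0x4F = 0x94
  0x94 ⊕ 0x79 = 0xED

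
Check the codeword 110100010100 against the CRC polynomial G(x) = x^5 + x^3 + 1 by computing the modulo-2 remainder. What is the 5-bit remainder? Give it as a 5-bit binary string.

10010

Modulo-2 division of 110100010100 by 101001:
  pos 0: 110100 XOR 101001 = 011101
  pos 1: 111010 XOR 101001 = 010011
  pos 2: 100111 XOR 101001 = 001110
  pos 4: 111001 XOR 101001 = 010000
  pos 5: 100000 XOR 101001 = 001001
Remainder = 10010 (nonzero — an error is detected).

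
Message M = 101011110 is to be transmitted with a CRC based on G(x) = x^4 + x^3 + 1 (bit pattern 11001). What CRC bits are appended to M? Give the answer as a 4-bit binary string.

Append 4 zeros: 1010111100000. Divide by 11001 (XOR where the leading bit is 1):
  pos 0: 10101 XOR 11001 = 01100
  pos 1: 11001 XOR 11001 = 00000
  pos 6: 11000 XOR 11001 = 00001
Remainder (last 4 bits) = 0100. This is the CRC / FCS.

0100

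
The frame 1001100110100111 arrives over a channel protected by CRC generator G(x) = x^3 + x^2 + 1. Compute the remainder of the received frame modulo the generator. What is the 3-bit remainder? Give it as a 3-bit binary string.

001

Modulo-2 division of 1001100110100111 by 1101:
  pos 0: 1001 XOR 1101 = 0100
  pos 1: 1001 XOR 1101 = 0100
  pos 2: 1000 XOR 1101 = 0101
  pos 3: 1010 XOR 1101 = 0111
  pos 4: 1111 XOR 1101 = 0010
  pos 6: 1010 XOR 1101 = 0111
  pos 7: 1111 XOR 1101 = 0010
  pos 9: 1000 XOR 1101 = 0101
  pos 10: 1011 XOR 1101 = 0110
  pos 11: 1101 XOR 1101 = 0000
Remainder = 001 (nonzero — an error is detected).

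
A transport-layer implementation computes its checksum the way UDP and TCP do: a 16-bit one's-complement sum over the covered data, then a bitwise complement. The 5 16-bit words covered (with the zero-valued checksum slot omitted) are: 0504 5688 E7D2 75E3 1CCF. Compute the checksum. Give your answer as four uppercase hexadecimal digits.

One's-complement addition (fold any carry out of bit 15 back into bit 0):
  0x0504 + 0x5688 = 0x05B8C
  0x5B8C + 0xE7D2 = 0x1435E → wrap carry → 0x435F
  0x435F + 0x75E3 = 0x0B942
  0xB942 + 0x1CCF = 0x0D611
One's-complement sum = 0xD611.
Checksum = ~0xD611 & 0xFFFF = 0x29EE.

29EE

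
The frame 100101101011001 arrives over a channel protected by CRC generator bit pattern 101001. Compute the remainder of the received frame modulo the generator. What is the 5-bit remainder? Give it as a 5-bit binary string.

00000

Modulo-2 division of 100101101011001 by 101001:
  pos 0: 100101 XOR 101001 = 001100
  pos 2: 110010 XOR 101001 = 011011
  pos 3: 110111 XOR 101001 = 011110
  pos 4: 111100 XOR 101001 = 010101
  pos 5: 101011 XOR 101001 = 000010
  pos 9: 101001 XOR 101001 = 000000
Remainder = 00000 (zero — the frame passes the CRC check).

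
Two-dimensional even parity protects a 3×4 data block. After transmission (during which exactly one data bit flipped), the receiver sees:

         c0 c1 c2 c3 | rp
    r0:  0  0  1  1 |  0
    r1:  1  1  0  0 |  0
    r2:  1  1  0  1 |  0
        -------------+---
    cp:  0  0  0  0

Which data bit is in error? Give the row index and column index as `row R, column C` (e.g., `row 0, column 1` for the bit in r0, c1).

row 2, column 2

Recompute each row's even parity and compare to rp:
  r0: data parity 0, sent rp 0 → ok
  r1: data parity 0, sent rp 0 → ok
  r2: data parity 1, sent rp 0 → mismatch
Recompute each column's even parity and compare to cp:
  c0: data parity 0, sent cp 0 → ok
  c1: data parity 0, sent cp 0 → ok
  c2: data parity 1, sent cp 0 → mismatch
  c3: data parity 0, sent cp 0 → ok
Exactly one row (r2) and one column (c2) fail → the flipped bit is at their intersection.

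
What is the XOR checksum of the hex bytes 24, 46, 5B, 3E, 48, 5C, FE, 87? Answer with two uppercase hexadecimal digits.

6A

XOR the bytes together:
  start with 0x24
  0x24 ⊕ 0x46 = 0x62
  0x62 ⊕ 0x5B = 0x39
  0x39 ⊕ 0x3E = 0x07
  0x07 ⊕ 0x48 = 0x4F
  0x4F ⊕ 0x5C = 0x13
  0x13 ⊕ 0xFE = 0xED
  0xED ⊕ 0x87 = 0x6A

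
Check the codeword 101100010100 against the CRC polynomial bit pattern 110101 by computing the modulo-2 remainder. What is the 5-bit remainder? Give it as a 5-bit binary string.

Modulo-2 division of 101100010100 by 110101:
  pos 0: 101100 XOR 110101 = 011001
  pos 1: 110010 XOR 110101 = 000111
  pos 4: 111101 XOR 110101 = 001000
  pos 6: 100000 XOR 110101 = 010101
Remainder = 10101 (nonzero — an error is detected).

10101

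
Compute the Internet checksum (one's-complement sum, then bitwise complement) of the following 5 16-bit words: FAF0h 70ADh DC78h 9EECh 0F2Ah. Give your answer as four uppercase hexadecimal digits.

09D2

One's-complement addition (fold any carry out of bit 15 back into bit 0):
  0xFAF0 + 0x70AD = 0x16B9D → wrap carry → 0x6B9E
  0x6B9E + 0xDC78 = 0x14816 → wrap carry → 0x4817
  0x4817 + 0x9EEC = 0x0E703
  0xE703 + 0x0F2A = 0x0F62D
One's-complement sum = 0xF62D.
Checksum = ~0xF62D & 0xFFFF = 0x09D2.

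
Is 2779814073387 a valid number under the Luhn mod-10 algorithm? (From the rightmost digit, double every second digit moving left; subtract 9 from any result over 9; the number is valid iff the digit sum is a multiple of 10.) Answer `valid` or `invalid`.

invalid

From the right, keep odd positions and double even positions (subtract 9 from any doubled value over 9):
  doubled (positions 2,4,...): 7 6 0 2 9 5 → sum 29
  kept (positions 1,3,...): 7 3 7 4 8 7 2 → sum 38
Total = 67.
67 mod 10 = 7, so the number is invalid.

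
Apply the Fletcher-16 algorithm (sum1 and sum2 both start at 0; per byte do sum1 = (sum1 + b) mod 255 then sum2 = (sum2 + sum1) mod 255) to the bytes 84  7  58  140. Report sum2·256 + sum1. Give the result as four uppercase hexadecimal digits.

Running sums (mod 255):
  after byte 0 (84): sum1=84, sum2=84
  after byte 1 (7): sum1=91, sum2=175
  after byte 2 (58): sum1=149, sum2=69
  after byte 3 (140): sum1=34, sum2=103
Checksum = sum2·256 + sum1 = 103·256 + 34 = 26402 = 0x6722.

6722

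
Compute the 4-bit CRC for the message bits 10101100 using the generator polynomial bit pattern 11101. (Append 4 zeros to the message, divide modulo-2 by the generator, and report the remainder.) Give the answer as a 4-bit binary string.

0110

Append 4 zeros: 101011000000. Divide by 11101 (XOR where the leading bit is 1):
  pos 0: 10101 XOR 11101 = 01000
  pos 1: 10001 XOR 11101 = 01100
  pos 2: 11000 XOR 11101 = 00101
  pos 4: 10100 XOR 11101 = 01001
  pos 5: 10010 XOR 11101 = 01111
  pos 6: 11110 XOR 11101 = 00011
Remainder (last 4 bits) = 0110. This is the CRC / FCS.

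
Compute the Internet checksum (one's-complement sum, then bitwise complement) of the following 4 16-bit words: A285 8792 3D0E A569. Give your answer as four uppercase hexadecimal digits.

F36F

One's-complement addition (fold any carry out of bit 15 back into bit 0):
  0xA285 + 0x8792 = 0x12A17 → wrap carry → 0x2A18
  0x2A18 + 0x3D0E = 0x06726
  0x6726 + 0xA569 = 0x10C8F → wrap carry → 0x0C90
One's-complement sum = 0x0C90.
Checksum = ~0x0C90 & 0xFFFF = 0xF36F.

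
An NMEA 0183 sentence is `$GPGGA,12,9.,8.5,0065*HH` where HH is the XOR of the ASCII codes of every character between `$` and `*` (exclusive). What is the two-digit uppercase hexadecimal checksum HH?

XOR the ASCII codes of the payload characters:
  'G' = 0x47 → acc = 0x47
  'P' = 0x50 → acc = 0x17
  'G' = 0x47 → acc = 0x50
  'G' = 0x47 → acc = 0x17
  'A' = 0x41 → acc = 0x56
  ',' = 0x2C → acc = 0x7A
  '1' = 0x31 → acc = 0x4B
  '2' = 0x32 → acc = 0x79
  ',' = 0x2C → acc = 0x55
  '9' = 0x39 → acc = 0x6C
  '.' = 0x2E → acc = 0x42
  ',' = 0x2C → acc = 0x6E
  '8' = 0x38 → acc = 0x56
  '.' = 0x2E → acc = 0x78
  '5' = 0x35 → acc = 0x4D
  ',' = 0x2C → acc = 0x61
  '0' = 0x30 → acc = 0x51
  '0' = 0x30 → acc = 0x61
  '6' = 0x36 → acc = 0x57
  '5' = 0x35 → acc = 0x62
Checksum = 0x62.

62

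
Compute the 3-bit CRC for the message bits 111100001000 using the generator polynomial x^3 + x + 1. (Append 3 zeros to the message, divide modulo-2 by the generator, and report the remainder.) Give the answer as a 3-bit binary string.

Append 3 zeros: 111100001000000. Divide by 1011 (XOR where the leading bit is 1):
  pos 0: 1111 XOR 1011 = 0100
  pos 1: 1000 XOR 1011 = 0011
  pos 3: 1100 XOR 1011 = 0111
  pos 4: 1110 XOR 1011 = 0101
  pos 5: 1011 XOR 1011 = 0000
Remainder (last 3 bits) = 000. This is the CRC / FCS.

000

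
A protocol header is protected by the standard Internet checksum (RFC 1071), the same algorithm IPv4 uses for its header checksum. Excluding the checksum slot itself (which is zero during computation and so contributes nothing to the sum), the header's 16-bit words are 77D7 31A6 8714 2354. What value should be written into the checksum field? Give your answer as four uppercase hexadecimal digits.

One's-complement addition (fold any carry out of bit 15 back into bit 0):
  0x77D7 + 0x31A6 = 0x0A97D
  0xA97D + 0x8714 = 0x13091 → wrap carry → 0x3092
  0x3092 + 0x2354 = 0x053E6
One's-complement sum = 0x53E6.
Checksum = ~0x53E6 & 0xFFFF = 0xAC19.

AC19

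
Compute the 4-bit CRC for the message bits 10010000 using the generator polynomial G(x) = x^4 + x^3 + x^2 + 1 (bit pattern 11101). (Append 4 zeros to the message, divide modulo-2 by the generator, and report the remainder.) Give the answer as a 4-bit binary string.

1111

Append 4 zeros: 100100000000. Divide by 11101 (XOR where the leading bit is 1):
  pos 0: 10010 XOR 11101 = 01111
  pos 1: 11110 XOR 11101 = 00011
  pos 4: 11000 XOR 11101 = 00101
  pos 6: 10100 XOR 11101 = 01001
  pos 7: 10010 XOR 11101 = 01111
Remainder (last 4 bits) = 1111. This is the CRC / FCS.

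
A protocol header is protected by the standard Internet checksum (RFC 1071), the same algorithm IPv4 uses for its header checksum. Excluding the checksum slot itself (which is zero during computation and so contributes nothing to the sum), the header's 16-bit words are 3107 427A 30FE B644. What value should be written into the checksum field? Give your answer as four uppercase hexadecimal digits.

A53B

One's-complement addition (fold any carry out of bit 15 back into bit 0):
  0x3107 + 0x427A = 0x07381
  0x7381 + 0x30FE = 0x0A47F
  0xA47F + 0xB644 = 0x15AC3 → wrap carry → 0x5AC4
One's-complement sum = 0x5AC4.
Checksum = ~0x5AC4 & 0xFFFF = 0xA53B.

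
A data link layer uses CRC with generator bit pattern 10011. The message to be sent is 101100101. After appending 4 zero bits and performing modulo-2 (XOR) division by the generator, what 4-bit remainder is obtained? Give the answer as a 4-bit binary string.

1101

Append 4 zeros: 1011001010000. Divide by 10011 (XOR where the leading bit is 1):
  pos 0: 10110 XOR 10011 = 00101
  pos 2: 10101 XOR 10011 = 00110
  pos 4: 11001 XOR 10011 = 01010
  pos 5: 10100 XOR 10011 = 00111
  pos 7: 11100 XOR 10011 = 01111
  pos 8: 11110 XOR 10011 = 01101
Remainder (last 4 bits) = 1101. This is the CRC / FCS.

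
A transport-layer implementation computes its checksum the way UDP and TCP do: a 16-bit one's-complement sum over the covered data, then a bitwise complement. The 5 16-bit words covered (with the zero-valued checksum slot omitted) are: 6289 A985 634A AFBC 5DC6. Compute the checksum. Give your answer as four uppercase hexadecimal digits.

8323

One's-complement addition (fold any carry out of bit 15 back into bit 0):
  0x6289 + 0xA985 = 0x10C0E → wrap carry → 0x0C0F
  0x0C0F + 0x634A = 0x06F59
  0x6F59 + 0xAFBC = 0x11F15 → wrap carry → 0x1F16
  0x1F16 + 0x5DC6 = 0x07CDC
One's-complement sum = 0x7CDC.
Checksum = ~0x7CDC & 0xFFFF = 0x8323.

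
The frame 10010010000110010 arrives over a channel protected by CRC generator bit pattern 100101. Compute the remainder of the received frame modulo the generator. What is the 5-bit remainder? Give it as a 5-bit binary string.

Modulo-2 division of 10010010000110010 by 100101:
  pos 0: 100100 XOR 100101 = 000001
  pos 5: 110000 XOR 100101 = 010101
  pos 6: 101011 XOR 100101 = 001110
  pos 8: 111010 XOR 100101 = 011111
  pos 9: 111110 XOR 100101 = 011011
  pos 10: 110111 XOR 100101 = 010010
  pos 11: 100100 XOR 100101 = 000001
Remainder = 00001 (nonzero — an error is detected).

00001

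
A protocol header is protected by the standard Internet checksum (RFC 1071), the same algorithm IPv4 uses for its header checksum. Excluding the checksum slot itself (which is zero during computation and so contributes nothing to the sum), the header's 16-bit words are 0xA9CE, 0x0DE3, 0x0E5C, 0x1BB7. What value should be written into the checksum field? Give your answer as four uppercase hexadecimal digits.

1E3B

One's-complement addition (fold any carry out of bit 15 back into bit 0):
  0xA9CE + 0x0DE3 = 0x0B7B1
  0xB7B1 + 0x0E5C = 0x0C60D
  0xC60D + 0x1BB7 = 0x0E1C4
One's-complement sum = 0xE1C4.
Checksum = ~0xE1C4 & 0xFFFF = 0x1E3B.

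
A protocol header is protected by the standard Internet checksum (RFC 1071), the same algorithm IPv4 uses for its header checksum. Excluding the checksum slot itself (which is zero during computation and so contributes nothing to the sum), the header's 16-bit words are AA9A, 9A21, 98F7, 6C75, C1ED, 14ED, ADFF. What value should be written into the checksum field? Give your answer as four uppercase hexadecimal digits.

30FC

One's-complement addition (fold any carry out of bit 15 back into bit 0):
  0xAA9A + 0x9A21 = 0x144BB → wrap carry → 0x44BC
  0x44BC + 0x98F7 = 0x0DDB3
  0xDDB3 + 0x6C75 = 0x14A28 → wrap carry → 0x4A29
  0x4A29 + 0xC1ED = 0x10C16 → wrap carry → 0x0C17
  0x0C17 + 0x14ED = 0x02104
  0x2104 + 0xADFF = 0x0CF03
One's-complement sum = 0xCF03.
Checksum = ~0xCF03 & 0xFFFF = 0x30FC.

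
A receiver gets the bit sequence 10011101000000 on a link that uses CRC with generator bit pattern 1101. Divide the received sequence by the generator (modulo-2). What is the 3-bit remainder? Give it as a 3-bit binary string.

011

Modulo-2 division of 10011101000000 by 1101:
  pos 0: 1001 XOR 1101 = 0100
  pos 1: 1001 XOR 1101 = 0100
  pos 2: 1001 XOR 1101 = 0100
  pos 3: 1000 XOR 1101 = 0101
  pos 4: 1011 XOR 1101 = 0110
  pos 5: 1100 XOR 1101 = 0001
  pos 8: 1000 XOR 1101 = 0101
  pos 9: 1010 XOR 1101 = 0111
  pos 10: 1110 XOR 1101 = 0011
Remainder = 011 (nonzero — an error is detected).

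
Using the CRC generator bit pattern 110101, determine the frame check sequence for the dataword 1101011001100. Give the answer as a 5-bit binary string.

10011

Append 5 zeros: 110101100110000000. Divide by 110101 (XOR where the leading bit is 1):
  pos 0: 110101 XOR 110101 = 000000
  pos 6: 100110 XOR 110101 = 010011
  pos 7: 100110 XOR 110101 = 010011
  pos 8: 100110 XOR 110101 = 010011
  pos 9: 100110 XOR 110101 = 010011
  pos 10: 100110 XOR 110101 = 010011
  pos 11: 100110 XOR 110101 = 010011
  pos 12: 100110 XOR 110101 = 010011
Remainder (last 5 bits) = 10011. This is the CRC / FCS.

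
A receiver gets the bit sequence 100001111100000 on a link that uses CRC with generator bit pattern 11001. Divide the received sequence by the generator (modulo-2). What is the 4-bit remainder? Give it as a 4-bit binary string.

0100

Modulo-2 division of 100001111100000 by 11001:
  pos 0: 10000 XOR 11001 = 01001
  pos 1: 10011 XOR 11001 = 01010
  pos 2: 10101 XOR 11001 = 01100
  pos 3: 11001 XOR 11001 = 00000
  pos 8: 11000 XOR 11001 = 00001
Remainder = 0100 (nonzero — an error is detected).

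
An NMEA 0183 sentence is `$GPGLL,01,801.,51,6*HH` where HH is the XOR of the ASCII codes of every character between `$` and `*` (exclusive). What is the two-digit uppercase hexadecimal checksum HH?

XOR the ASCII codes of the payload characters:
  'G' = 0x47 → acc = 0x47
  'P' = 0x50 → acc = 0x17
  'G' = 0x47 → acc = 0x50
  'L' = 0x4C → acc = 0x1C
  'L' = 0x4C → acc = 0x50
  ',' = 0x2C → acc = 0x7C
  '0' = 0x30 → acc = 0x4C
  '1' = 0x31 → acc = 0x7D
  ',' = 0x2C → acc = 0x51
  '8' = 0x38 → acc = 0x69
  '0' = 0x30 → acc = 0x59
  '1' = 0x31 → acc = 0x68
  '.' = 0x2E → acc = 0x46
  ',' = 0x2C → acc = 0x6A
  '5' = 0x35 → acc = 0x5F
  '1' = 0x31 → acc = 0x6E
  ',' = 0x2C → acc = 0x42
  '6' = 0x36 → acc = 0x74
Checksum = 0x74.

74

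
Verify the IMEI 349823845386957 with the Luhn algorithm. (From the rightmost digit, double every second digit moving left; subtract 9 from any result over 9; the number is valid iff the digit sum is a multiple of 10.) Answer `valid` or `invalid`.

From the right, keep odd positions and double even positions (subtract 9 from any doubled value over 9):
  doubled (positions 2,4,...): 1 3 6 8 6 7 8 → sum 39
  kept (positions 1,3,...): 7 9 8 5 8 2 9 3 → sum 51
Total = 90.
90 mod 10 = 0, so the number is valid.

valid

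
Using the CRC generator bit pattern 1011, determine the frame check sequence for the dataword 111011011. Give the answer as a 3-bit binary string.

Append 3 zeros: 111011011000. Divide by 1011 (XOR where the leading bit is 1):
  pos 0: 1110 XOR 1011 = 0101
  pos 1: 1011 XOR 1011 = 0000
  pos 5: 1011 XOR 1011 = 0000
Remainder (last 3 bits) = 000. This is the CRC / FCS.

000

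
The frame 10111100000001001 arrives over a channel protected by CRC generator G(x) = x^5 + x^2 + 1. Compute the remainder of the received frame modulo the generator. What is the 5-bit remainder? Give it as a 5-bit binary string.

Modulo-2 division of 10111100000001001 by 100101:
  pos 0: 101111 XOR 100101 = 001010
  pos 2: 101000 XOR 100101 = 001101
  pos 4: 110100 XOR 100101 = 010001
  pos 5: 100010 XOR 100101 = 000111
  pos 8: 111001 XOR 100101 = 011100
  pos 9: 111000 XOR 100101 = 011101
  pos 10: 111010 XOR 100101 = 011111
  pos 11: 111111 XOR 100101 = 011010
Remainder = 11010 (nonzero — an error is detected).

11010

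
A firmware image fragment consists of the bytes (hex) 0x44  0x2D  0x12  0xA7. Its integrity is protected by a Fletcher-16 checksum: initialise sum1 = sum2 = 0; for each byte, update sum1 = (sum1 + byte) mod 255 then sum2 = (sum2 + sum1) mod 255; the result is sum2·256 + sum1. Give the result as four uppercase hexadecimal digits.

642B

Running sums (mod 255):
  after byte 0 (0x44): sum1=68, sum2=68
  after byte 1 (0x2D): sum1=113, sum2=181
  after byte 2 (0x12): sum1=131, sum2=57
  after byte 3 (0xA7): sum1=43, sum2=100
Checksum = sum2·256 + sum1 = 100·256 + 43 = 25643 = 0x642B.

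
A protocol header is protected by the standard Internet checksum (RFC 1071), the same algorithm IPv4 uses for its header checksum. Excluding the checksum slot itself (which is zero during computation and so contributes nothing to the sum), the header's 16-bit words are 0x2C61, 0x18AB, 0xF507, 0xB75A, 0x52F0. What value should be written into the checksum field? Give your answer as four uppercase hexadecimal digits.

BBA0

One's-complement addition (fold any carry out of bit 15 back into bit 0):
  0x2C61 + 0x18AB = 0x0450C
  0x450C + 0xF507 = 0x13A13 → wrap carry → 0x3A14
  0x3A14 + 0xB75A = 0x0F16E
  0xF16E + 0x52F0 = 0x1445E → wrap carry → 0x445F
One's-complement sum = 0x445F.
Checksum = ~0x445F & 0xFFFF = 0xBBA0.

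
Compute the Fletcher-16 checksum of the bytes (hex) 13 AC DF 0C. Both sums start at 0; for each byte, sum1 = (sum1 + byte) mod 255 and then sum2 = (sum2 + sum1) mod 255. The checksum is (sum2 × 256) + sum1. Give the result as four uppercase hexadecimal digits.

Running sums (mod 255):
  after byte 0 (13): sum1=19, sum2=19
  after byte 1 (AC): sum1=191, sum2=210
  after byte 2 (DF): sum1=159, sum2=114
  after byte 3 (0C): sum1=171, sum2=30
Checksum = sum2·256 + sum1 = 30·256 + 171 = 7851 = 0x1EAB.

1EAB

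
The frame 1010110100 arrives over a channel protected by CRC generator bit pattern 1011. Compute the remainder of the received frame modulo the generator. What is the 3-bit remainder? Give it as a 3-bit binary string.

Modulo-2 division of 1010110100 by 1011:
  pos 0: 1010 XOR 1011 = 0001
  pos 3: 1110 XOR 1011 = 0101
  pos 4: 1011 XOR 1011 = 0000
Remainder = 000 (zero — the frame passes the CRC check).

000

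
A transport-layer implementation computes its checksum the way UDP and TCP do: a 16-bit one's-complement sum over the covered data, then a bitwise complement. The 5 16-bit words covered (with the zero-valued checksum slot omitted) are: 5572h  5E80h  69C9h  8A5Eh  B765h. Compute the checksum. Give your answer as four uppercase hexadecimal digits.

One's-complement addition (fold any carry out of bit 15 back into bit 0):
  0x5572 + 0x5E80 = 0x0B3F2
  0xB3F2 + 0x69C9 = 0x11DBB → wrap carry → 0x1DBC
  0x1DBC + 0x8A5E = 0x0A81A
  0xA81A + 0xB765 = 0x15F7F → wrap carry → 0x5F80
One's-complement sum = 0x5F80.
Checksum = ~0x5F80 & 0xFFFF = 0xA07F.

A07F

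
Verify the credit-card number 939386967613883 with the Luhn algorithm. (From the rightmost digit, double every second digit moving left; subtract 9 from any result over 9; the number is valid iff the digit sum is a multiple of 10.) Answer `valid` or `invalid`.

From the right, keep odd positions and double even positions (subtract 9 from any doubled value over 9):
  doubled (positions 2,4,...): 7 6 3 3 3 6 6 → sum 34
  kept (positions 1,3,...): 3 8 1 7 9 8 9 9 → sum 54
Total = 88.
88 mod 10 = 8, so the number is invalid.

invalid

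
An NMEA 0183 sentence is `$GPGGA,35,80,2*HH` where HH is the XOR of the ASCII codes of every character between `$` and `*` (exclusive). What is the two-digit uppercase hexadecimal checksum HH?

XOR the ASCII codes of the payload characters:
  'G' = 0x47 → acc = 0x47
  'P' = 0x50 → acc = 0x17
  'G' = 0x47 → acc = 0x50
  'G' = 0x47 → acc = 0x17
  'A' = 0x41 → acc = 0x56
  ',' = 0x2C → acc = 0x7A
  '3' = 0x33 → acc = 0x49
  '5' = 0x35 → acc = 0x7C
  ',' = 0x2C → acc = 0x50
  '8' = 0x38 → acc = 0x68
  '0' = 0x30 → acc = 0x58
  ',' = 0x2C → acc = 0x74
  '2' = 0x32 → acc = 0x46
Checksum = 0x46.

46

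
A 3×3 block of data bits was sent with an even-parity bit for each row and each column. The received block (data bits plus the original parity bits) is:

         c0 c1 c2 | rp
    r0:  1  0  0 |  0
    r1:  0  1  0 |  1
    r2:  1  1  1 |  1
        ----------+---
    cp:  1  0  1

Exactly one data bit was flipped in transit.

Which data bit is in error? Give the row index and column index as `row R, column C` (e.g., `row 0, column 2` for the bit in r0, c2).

Recompute each row's even parity and compare to rp:
  r0: data parity 1, sent rp 0 → mismatch
  r1: data parity 1, sent rp 1 → ok
  r2: data parity 1, sent rp 1 → ok
Recompute each column's even parity and compare to cp:
  c0: data parity 0, sent cp 1 → mismatch
  c1: data parity 0, sent cp 0 → ok
  c2: data parity 1, sent cp 1 → ok
Exactly one row (r0) and one column (c0) fail → the flipped bit is at their intersection.

row 0, column 0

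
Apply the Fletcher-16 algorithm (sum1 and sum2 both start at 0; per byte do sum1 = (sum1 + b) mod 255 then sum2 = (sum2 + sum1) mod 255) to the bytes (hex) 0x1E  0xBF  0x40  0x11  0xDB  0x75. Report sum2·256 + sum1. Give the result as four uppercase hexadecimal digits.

Running sums (mod 255):
  after byte 0 (0x1E): sum1=30, sum2=30
  after byte 1 (0xBF): sum1=221, sum2=251
  after byte 2 (0x40): sum1=30, sum2=26
  after byte 3 (0x11): sum1=47, sum2=73
  after byte 4 (0xDB): sum1=11, sum2=84
  after byte 5 (0x75): sum1=128, sum2=212
Checksum = sum2·256 + sum1 = 212·256 + 128 = 54400 = 0xD480.

D480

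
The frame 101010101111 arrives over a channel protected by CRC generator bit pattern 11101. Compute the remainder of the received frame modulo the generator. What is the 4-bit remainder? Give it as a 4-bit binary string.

Modulo-2 division of 101010101111 by 11101:
  pos 0: 10101 XOR 11101 = 01000
  pos 1: 10000 XOR 11101 = 01101
  pos 2: 11011 XOR 11101 = 00110
  pos 4: 11001 XOR 11101 = 00100
  pos 6: 10011 XOR 11101 = 01110
  pos 7: 11101 XOR 11101 = 00000
Remainder = 0000 (zero — the frame passes the CRC check).

0000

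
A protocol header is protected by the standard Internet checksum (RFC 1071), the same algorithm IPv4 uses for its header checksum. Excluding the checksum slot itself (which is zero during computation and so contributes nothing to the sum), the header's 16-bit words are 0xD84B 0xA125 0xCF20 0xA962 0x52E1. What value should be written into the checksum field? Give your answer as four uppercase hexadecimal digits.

BB29

One's-complement addition (fold any carry out of bit 15 back into bit 0):
  0xD84B + 0xA125 = 0x17970 → wrap carry → 0x7971
  0x7971 + 0xCF20 = 0x14891 → wrap carry → 0x4892
  0x4892 + 0xA962 = 0x0F1F4
  0xF1F4 + 0x52E1 = 0x144D5 → wrap carry → 0x44D6
One's-complement sum = 0x44D6.
Checksum = ~0x44D6 & 0xFFFF = 0xBB29.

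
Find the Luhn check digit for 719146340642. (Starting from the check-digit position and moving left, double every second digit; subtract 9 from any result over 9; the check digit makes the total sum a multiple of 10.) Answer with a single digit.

Partial digits right→left: 2 4 6 0 4 3 6 4 1 9 1 7
Double every second digit counting from the check-digit position (so the 1st, 3rd, 5th, ... of the partial from the right).
  doubled (with −9 where >9): 4 3 8 3 2 2 → sum 22
  kept as-is: 4 0 3 4 9 7 → sum 27
Total = 22 + 27 = 49.
Check digit = (10 − (49 mod 10)) mod 10 = 1.

1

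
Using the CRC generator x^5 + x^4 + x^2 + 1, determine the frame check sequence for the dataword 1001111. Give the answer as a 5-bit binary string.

Append 5 zeros: 100111100000. Divide by 110101 (XOR where the leading bit is 1):
  pos 0: 100111 XOR 110101 = 010010
  pos 1: 100101 XOR 110101 = 010000
  pos 2: 100000 XOR 110101 = 010101
  pos 3: 101010 XOR 110101 = 011111
  pos 4: 111110 XOR 110101 = 001011
  pos 6: 101100 XOR 110101 = 011001
Remainder (last 5 bits) = 11001. This is the CRC / FCS.

11001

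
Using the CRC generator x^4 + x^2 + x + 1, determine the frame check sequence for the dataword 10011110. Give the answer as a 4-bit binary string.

0001

Append 4 zeros: 100111100000. Divide by 10111 (XOR where the leading bit is 1):
  pos 0: 10011 XOR 10111 = 00100
  pos 2: 10011 XOR 10111 = 00100
  pos 4: 10000 XOR 10111 = 00111
  pos 6: 11100 XOR 10111 = 01011
  pos 7: 10110 XOR 10111 = 00001
Remainder (last 4 bits) = 0001. This is the CRC / FCS.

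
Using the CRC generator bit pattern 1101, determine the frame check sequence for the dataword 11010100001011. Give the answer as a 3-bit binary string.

Append 3 zeros: 11010100001011000. Divide by 1101 (XOR where the leading bit is 1):
  pos 0: 1101 XOR 1101 = 0000
  pos 5: 1000 XOR 1101 = 0101
  pos 6: 1010 XOR 1101 = 0111
  pos 7: 1111 XOR 1101 = 0010
  pos 9: 1001 XOR 1101 = 0100
  pos 10: 1001 XOR 1101 = 0100
  pos 11: 1000 XOR 1101 = 0101
  pos 12: 1010 XOR 1101 = 0111
  pos 13: 1110 XOR 1101 = 0011
Remainder (last 3 bits) = 011. This is the CRC / FCS.

011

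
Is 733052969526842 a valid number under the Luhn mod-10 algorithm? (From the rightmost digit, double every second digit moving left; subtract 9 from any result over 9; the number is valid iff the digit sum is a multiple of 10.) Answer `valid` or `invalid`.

From the right, keep odd positions and double even positions (subtract 9 from any doubled value over 9):
  doubled (positions 2,4,...): 8 3 1 3 4 0 6 → sum 25
  kept (positions 1,3,...): 2 8 2 9 9 5 3 7 → sum 45
Total = 70.
70 mod 10 = 0, so the number is valid.

valid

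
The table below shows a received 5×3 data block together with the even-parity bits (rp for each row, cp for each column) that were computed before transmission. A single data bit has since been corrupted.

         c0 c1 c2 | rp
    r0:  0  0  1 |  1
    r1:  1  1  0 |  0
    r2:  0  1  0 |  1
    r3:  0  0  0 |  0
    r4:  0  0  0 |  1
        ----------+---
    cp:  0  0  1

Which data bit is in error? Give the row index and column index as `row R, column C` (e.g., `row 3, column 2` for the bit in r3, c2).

row 4, column 0

Recompute each row's even parity and compare to rp:
  r0: data parity 1, sent rp 1 → ok
  r1: data parity 0, sent rp 0 → ok
  r2: data parity 1, sent rp 1 → ok
  r3: data parity 0, sent rp 0 → ok
  r4: data parity 0, sent rp 1 → mismatch
Recompute each column's even parity and compare to cp:
  c0: data parity 1, sent cp 0 → mismatch
  c1: data parity 0, sent cp 0 → ok
  c2: data parity 1, sent cp 1 → ok
Exactly one row (r4) and one column (c0) fail → the flipped bit is at their intersection.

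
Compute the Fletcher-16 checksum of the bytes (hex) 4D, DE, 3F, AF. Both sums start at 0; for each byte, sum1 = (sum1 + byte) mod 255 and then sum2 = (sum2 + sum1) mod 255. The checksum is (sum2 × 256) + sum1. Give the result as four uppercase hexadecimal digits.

Running sums (mod 255):
  after byte 0 (4D): sum1=77, sum2=77
  after byte 1 (DE): sum1=44, sum2=121
  after byte 2 (3F): sum1=107, sum2=228
  after byte 3 (AF): sum1=27, sum2=0
Checksum = sum2·256 + sum1 = 0·256 + 27 = 27 = 0x001B.

001B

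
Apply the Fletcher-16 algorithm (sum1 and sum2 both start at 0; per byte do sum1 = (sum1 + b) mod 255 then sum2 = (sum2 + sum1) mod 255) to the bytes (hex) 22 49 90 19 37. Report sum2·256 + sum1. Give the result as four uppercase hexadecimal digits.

Running sums (mod 255):
  after byte 0 (22): sum1=34, sum2=34
  after byte 1 (49): sum1=107, sum2=141
  after byte 2 (90): sum1=251, sum2=137
  after byte 3 (19): sum1=21, sum2=158
  after byte 4 (37): sum1=76, sum2=234
Checksum = sum2·256 + sum1 = 234·256 + 76 = 59980 = 0xEA4C.

EA4C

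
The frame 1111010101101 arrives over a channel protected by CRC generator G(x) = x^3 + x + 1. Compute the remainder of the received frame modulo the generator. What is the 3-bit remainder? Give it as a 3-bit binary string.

110

Modulo-2 division of 1111010101101 by 1011:
  pos 0: 1111 XOR 1011 = 0100
  pos 1: 1000 XOR 1011 = 0011
  pos 3: 1110 XOR 1011 = 0101
  pos 4: 1011 XOR 1011 = 0000
  pos 9: 1101 XOR 1011 = 0110
Remainder = 110 (nonzero — an error is detected).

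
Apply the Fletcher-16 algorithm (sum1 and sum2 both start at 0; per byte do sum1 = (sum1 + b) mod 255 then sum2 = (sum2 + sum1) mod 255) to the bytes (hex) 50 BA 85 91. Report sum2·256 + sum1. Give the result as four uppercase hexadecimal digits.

Running sums (mod 255):
  after byte 0 (50): sum1=80, sum2=80
  after byte 1 (BA): sum1=11, sum2=91
  after byte 2 (85): sum1=144, sum2=235
  after byte 3 (91): sum1=34, sum2=14
Checksum = sum2·256 + sum1 = 14·256 + 34 = 3618 = 0x0E22.

0E22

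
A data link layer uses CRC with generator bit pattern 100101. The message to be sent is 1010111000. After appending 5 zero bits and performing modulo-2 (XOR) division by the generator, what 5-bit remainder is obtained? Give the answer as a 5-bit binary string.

10101

Append 5 zeros: 101011100000000. Divide by 100101 (XOR where the leading bit is 1):
  pos 0: 101011 XOR 100101 = 001110
  pos 2: 111010 XOR 100101 = 011111
  pos 3: 111110 XOR 100101 = 011011
  pos 4: 110110 XOR 100101 = 010011
  pos 5: 100110 XOR 100101 = 000011
  pos 9: 110000 XOR 100101 = 010101
Remainder (last 5 bits) = 10101. This is the CRC / FCS.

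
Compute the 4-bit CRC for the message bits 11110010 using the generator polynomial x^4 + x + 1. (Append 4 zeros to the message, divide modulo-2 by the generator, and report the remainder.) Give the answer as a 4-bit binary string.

Append 4 zeros: 111100100000. Divide by 10011 (XOR where the leading bit is 1):
  pos 0: 11110 XOR 10011 = 01101
  pos 1: 11010 XOR 10011 = 01001
  pos 2: 10011 XOR 10011 = 00000
Remainder (last 4 bits) = 0000. This is the CRC / FCS.

0000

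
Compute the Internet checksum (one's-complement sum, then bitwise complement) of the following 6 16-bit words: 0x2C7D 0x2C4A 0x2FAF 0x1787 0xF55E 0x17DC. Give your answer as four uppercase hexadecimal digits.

52C7

One's-complement addition (fold any carry out of bit 15 back into bit 0):
  0x2C7D + 0x2C4A = 0x058C7
  0x58C7 + 0x2FAF = 0x08876
  0x8876 + 0x1787 = 0x09FFD
  0x9FFD + 0xF55E = 0x1955B → wrap carry → 0x955C
  0x955C + 0x17DC = 0x0AD38
One's-complement sum = 0xAD38.
Checksum = ~0xAD38 & 0xFFFF = 0x52C7.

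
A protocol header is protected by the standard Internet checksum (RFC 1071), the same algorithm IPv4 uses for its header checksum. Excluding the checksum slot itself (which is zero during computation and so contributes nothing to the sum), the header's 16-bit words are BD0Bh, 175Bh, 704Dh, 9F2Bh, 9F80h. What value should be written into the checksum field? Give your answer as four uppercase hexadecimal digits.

One's-complement addition (fold any carry out of bit 15 back into bit 0):
  0xBD0B + 0x175B = 0x0D466
  0xD466 + 0x704D = 0x144B3 → wrap carry → 0x44B4
  0x44B4 + 0x9F2B = 0x0E3DF
  0xE3DF + 0x9F80 = 0x1835F → wrap carry → 0x8360
One's-complement sum = 0x8360.
Checksum = ~0x8360 & 0xFFFF = 0x7C9F.

7C9F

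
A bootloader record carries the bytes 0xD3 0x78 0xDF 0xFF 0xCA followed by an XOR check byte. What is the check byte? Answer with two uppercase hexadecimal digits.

XOR the bytes together:
  start with 0xD3
  0xD3 ⊕ 0x78 = 0xAB
  0xAB ⊕ 0xDF = 0x74
  0x74 ⊕ 0xFF = 0x8B
  0x8B ⊕ 0xCA = 0x41

41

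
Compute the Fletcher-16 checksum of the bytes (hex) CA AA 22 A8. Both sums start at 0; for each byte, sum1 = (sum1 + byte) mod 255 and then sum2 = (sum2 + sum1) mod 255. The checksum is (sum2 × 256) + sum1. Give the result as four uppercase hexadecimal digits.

Running sums (mod 255):
  after byte 0 (CA): sum1=202, sum2=202
  after byte 1 (AA): sum1=117, sum2=64
  after byte 2 (22): sum1=151, sum2=215
  after byte 3 (A8): sum1=64, sum2=24
Checksum = sum2·256 + sum1 = 24·256 + 64 = 6208 = 0x1840.

1840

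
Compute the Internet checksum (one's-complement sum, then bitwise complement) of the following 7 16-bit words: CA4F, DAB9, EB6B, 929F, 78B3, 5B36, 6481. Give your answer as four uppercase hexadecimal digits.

One's-complement addition (fold any carry out of bit 15 back into bit 0):
  0xCA4F + 0xDAB9 = 0x1A508 → wrap carry → 0xA509
  0xA509 + 0xEB6B = 0x19074 → wrap carry → 0x9075
  0x9075 + 0x929F = 0x12314 → wrap carry → 0x2315
  0x2315 + 0x78B3 = 0x09BC8
  0x9BC8 + 0x5B36 = 0x0F6FE
  0xF6FE + 0x6481 = 0x15B7F → wrap carry → 0x5B80
One's-complement sum = 0x5B80.
Checksum = ~0x5B80 & 0xFFFF = 0xA47F.

A47F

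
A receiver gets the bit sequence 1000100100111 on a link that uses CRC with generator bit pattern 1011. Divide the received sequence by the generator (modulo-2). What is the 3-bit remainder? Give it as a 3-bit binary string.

101

Modulo-2 division of 1000100100111 by 1011:
  pos 0: 1000 XOR 1011 = 0011
  pos 2: 1110 XOR 1011 = 0101
  pos 3: 1010 XOR 1011 = 0001
  pos 6: 1100 XOR 1011 = 0111
  pos 7: 1111 XOR 1011 = 0100
  pos 8: 1001 XOR 1011 = 0010
Remainder = 101 (nonzero — an error is detected).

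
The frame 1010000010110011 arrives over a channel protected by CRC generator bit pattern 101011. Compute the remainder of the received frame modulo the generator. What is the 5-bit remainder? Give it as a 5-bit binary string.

Modulo-2 division of 1010000010110011 by 101011:
  pos 0: 101000 XOR 101011 = 000011
  pos 4: 110010 XOR 101011 = 011001
  pos 5: 110011 XOR 101011 = 011000
  pos 6: 110001 XOR 101011 = 011010
  pos 7: 110100 XOR 101011 = 011111
  pos 8: 111110 XOR 101011 = 010101
  pos 9: 101011 XOR 101011 = 000000
Remainder = 00001 (nonzero — an error is detected).

00001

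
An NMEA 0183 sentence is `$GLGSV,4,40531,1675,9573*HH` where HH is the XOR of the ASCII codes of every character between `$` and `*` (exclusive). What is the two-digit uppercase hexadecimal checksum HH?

43

XOR the ASCII codes of the payload characters:
  'G' = 0x47 → acc = 0x47
  'L' = 0x4C → acc = 0x0B
  'G' = 0x47 → acc = 0x4C
  'S' = 0x53 → acc = 0x1F
  'V' = 0x56 → acc = 0x49
  ',' = 0x2C → acc = 0x65
  '4' = 0x34 → acc = 0x51
  ',' = 0x2C → acc = 0x7D
  '4' = 0x34 → acc = 0x49
  '0' = 0x30 → acc = 0x79
  '5' = 0x35 → acc = 0x4C
  '3' = 0x33 → acc = 0x7F
  '1' = 0x31 → acc = 0x4E
  ',' = 0x2C → acc = 0x62
  '1' = 0x31 → acc = 0x53
  '6' = 0x36 → acc = 0x65
  '7' = 0x37 → acc = 0x52
  '5' = 0x35 → acc = 0x67
  ',' = 0x2C → acc = 0x4B
  '9' = 0x39 → acc = 0x72
  '5' = 0x35 → acc = 0x47
  '7' = 0x37 → acc = 0x70
  '3' = 0x33 → acc = 0x43
Checksum = 0x43.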